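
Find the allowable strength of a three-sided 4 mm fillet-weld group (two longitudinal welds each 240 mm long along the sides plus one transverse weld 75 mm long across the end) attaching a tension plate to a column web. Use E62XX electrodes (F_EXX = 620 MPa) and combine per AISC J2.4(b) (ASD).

t_e = 0.707 × 4 = 2.828 mm.
R_nwl = 0.6 × 620 × 2.828 × 480 × 10⁻³ = 505 kN (longitudinal, 2 welds).
R_nwt = 0.6 × 620 × 2.828 × 75 × 10⁻³ = 78.9 kN (transverse, base value).
(i) R_nwl + R_nwt = 583.9 kN; (ii) 0.85 R_nwl + 1.5 R_nwt = 547.6 kN.
R_n = max = 583.9 kN [governs: (i)]; R_n/Ω = 291.9 kN.

R_n/Ω ≈ 292 kN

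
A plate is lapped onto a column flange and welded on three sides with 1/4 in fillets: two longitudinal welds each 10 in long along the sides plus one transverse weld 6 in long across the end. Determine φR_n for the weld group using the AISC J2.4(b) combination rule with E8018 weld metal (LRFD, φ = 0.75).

E80XX → F_EXX = 80 ksi.
t_e = 0.707 × 0.25 = 0.1767 in.
R_nwl = 0.6 × 80 × 0.1767 × 20 = 169.7 kips (longitudinal, 2 welds).
R_nwt = 0.6 × 80 × 0.1767 × 6 = 50.9 kips (transverse, base value).
(i) R_nwl + R_nwt = 220.6 kips; (ii) 0.85 R_nwl + 1.5 R_nwt = 220.6 kips.
R_n = max = 220.6 kips [governs: (ii)]; φR_n = 165.4 kips.

φR_n ≈ 165 kips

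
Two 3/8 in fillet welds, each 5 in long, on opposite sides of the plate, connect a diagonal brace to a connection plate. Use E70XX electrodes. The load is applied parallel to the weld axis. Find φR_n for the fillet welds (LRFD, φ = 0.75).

E70XX → F_EXX = 70 ksi.
Effective throat t_e = 0.707 × 0.375 = 0.2651 in.
Total length L = 10 in; A_we = 0.2651 × 10 = 2.651 in².
F_nw = 0.6 F_EXX = 0.6 × 70 = 42 ksi.
φR_n = 0.75 × 42 × 2.651 = 83.51 kip.

φR_n ≈ 83.5 kip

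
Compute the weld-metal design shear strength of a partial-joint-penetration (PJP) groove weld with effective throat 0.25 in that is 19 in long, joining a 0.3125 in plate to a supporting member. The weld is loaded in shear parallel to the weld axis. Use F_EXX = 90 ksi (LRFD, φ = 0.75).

Effective throat (given) t_e = 0.25 in.
A_we = 0.25 × 19 = 4.75 in².
F_nw = 0.6 F_EXX = 54 ksi.
φR_n = 0.75 × 54 × 4.75 = 192.4 kip.

φR_n ≈ 192 kip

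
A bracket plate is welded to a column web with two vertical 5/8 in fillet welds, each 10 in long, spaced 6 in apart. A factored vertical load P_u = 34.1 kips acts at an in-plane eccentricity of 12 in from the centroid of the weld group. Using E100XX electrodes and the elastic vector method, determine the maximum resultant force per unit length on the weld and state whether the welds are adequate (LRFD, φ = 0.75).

f_max ≈ 7.9 kip/in; adequate

E100XX → F_EXX = 100 ksi.
Total weld length L_w = 20 in. Treat welds as unit-width lines.
Polar moment about centroid: J = 2[d³/12 + d(b/2)²] = 2[10³/12 + 10×3²] = 346.7 in³.
Direct shear f_v = P/L_w = 34.1 / 20 = 1.705 kip/in (vertical).
Torsion M = P·e = 34.1 × 12 = 409.2 kip·in.
Critical point at (x, y) = (3, 5) from centroid. f_tx = M·y/J = 5.902 kip/in; f_ty = M·x/J = 3.541 kip/in.
Resultant f_max = √[f_tx² + (f_v + f_ty)²] = √[5.902² + (1.705 + 3.541)²] = 7.897 kip/in.
Capacity per unit length: φr_n = 0.75 × 0.6 × 100 × (0.707 × 0.625) = 19.88 kip/in.
7.897 ≤ 19.88 → adequate.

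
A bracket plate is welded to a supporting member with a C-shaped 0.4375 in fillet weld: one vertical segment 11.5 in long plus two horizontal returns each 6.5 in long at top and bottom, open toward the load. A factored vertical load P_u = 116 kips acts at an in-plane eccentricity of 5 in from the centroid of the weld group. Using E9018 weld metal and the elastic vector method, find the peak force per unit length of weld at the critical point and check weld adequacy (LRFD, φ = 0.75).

E90XX → F_EXX = 90 ksi.
Total weld length L_w = 24.5 in. Treat welds as unit-width lines.
Centroid: x̄ = 2×6.5×3.25 / 24.5 = 1.724 in from the vertical weld.
Polar moment about centroid: J = I_x + I_y = [11.5³/12 + 2×6.5×5.75²] + [11.5×1.724² + 2(6.5³/12 + 6.5×1.526²)] = 666.8 in³.
Direct shear f_v = P/L_w = 116 / 24.5 = 4.735 kip/in (vertical).
Torsion M = P·e = 116 × 5 = 580 kip·in.
Critical point at (x, y) = (4.776, 5.75) from centroid. f_tx = M·y/J = 5.002 kip/in; f_ty = M·x/J = 4.154 kip/in.
Resultant f_max = √[f_tx² + (f_v + f_ty)²] = √[5.002² + (4.735 + 4.154)²] = 10.2 kip/in.
Capacity per unit length: φr_n = 0.75 × 0.6 × 90 × (0.707 × 0.4375) = 12.53 kip/in.
10.2 ≤ 12.53 → adequate.

f_max ≈ 10.2 kip/in; adequate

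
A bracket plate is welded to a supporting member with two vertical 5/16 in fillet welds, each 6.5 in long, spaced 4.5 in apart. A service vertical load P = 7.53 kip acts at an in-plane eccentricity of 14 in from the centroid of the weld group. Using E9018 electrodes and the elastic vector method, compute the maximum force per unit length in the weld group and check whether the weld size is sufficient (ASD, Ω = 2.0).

f_max ≈ 4.09 kip/in; adequate

E90XX → F_EXX = 90 ksi.
Total weld length L_w = 13 in. Treat welds as unit-width lines.
Polar moment about centroid: J = 2[d³/12 + d(b/2)²] = 2[6.5³/12 + 6.5×2.25²] = 111.6 in³.
Direct shear f_v = P/L_w = 7.53 / 13 = 0.5792 kip/in (vertical).
Torsion M = P·e = 7.53 × 14 = 105.42 kip·in.
Critical point at (x, y) = (2.25, 3.25) from centroid. f_tx = M·y/J = 3.07 kip/in; f_ty = M·x/J = 2.126 kip/in.
Resultant f_max = √[f_tx² + (f_v + f_ty)²] = √[3.07² + (0.5792 + 2.126)²] = 4.092 kip/in.
Capacity per unit length: r_n/Ω = (1/2.0) × 0.6 × 90 × (0.707 × 0.3125) = 5.965 kip/in.
4.092 ≤ 5.965 → adequate.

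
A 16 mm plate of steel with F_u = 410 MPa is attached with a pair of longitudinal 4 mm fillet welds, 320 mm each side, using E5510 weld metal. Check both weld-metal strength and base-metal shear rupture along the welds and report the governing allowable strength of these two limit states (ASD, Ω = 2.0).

E55XX → F_EXX = 550 MPa.
t_e = 0.707 × 4 = 2.828 mm; L = 640 mm.
Weld metal: R_n/Ω = (1/2.0) × 0.6 × 550 × 2.828 × 640 × 10⁻³ = 298.6 kN.
Base metal (shear rupture): R_n/Ω = (1/2.0) × 0.6 × 410 × 16 × 640 × 10⁻³ = 1260 kN.
Governing: weld metal.

R_n/Ω ≈ 299 kN (weld metal governs)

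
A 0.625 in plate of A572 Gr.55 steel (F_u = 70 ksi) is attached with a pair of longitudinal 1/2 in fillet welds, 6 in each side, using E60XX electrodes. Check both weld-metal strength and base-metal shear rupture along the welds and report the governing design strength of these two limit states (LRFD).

E60XX → F_EXX = 60 ksi.
t_e = 0.707 × 0.5 = 0.3535 in; L = 12 in.
Weld metal: φR_n = 0.75 × 0.6 × 60 × 0.3535 × 12 = 114.5 kip.
Base metal (shear rupture): φR_n = 0.75 × 0.6 × 70 × 0.625 × 12 = 236.2 kip.
Governing: weld metal.

φR_n ≈ 115 kip (weld metal governs)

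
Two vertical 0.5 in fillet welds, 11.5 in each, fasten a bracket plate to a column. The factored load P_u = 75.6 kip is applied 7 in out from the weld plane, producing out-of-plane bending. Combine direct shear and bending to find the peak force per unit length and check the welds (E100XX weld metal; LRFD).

f_max ≈ 12.4 kip/in; adequate

E100XX → F_EXX = 100 ksi.
L_w = 2 × 11.5 = 23 in; section modulus (unit throat) S = 2 × L²/6 = 44.08 in².
Direct shear f_v = P/L_w = 75.6/23 = 3.287 kip/in.
Moment M = P × e = 75.6 × 7 = 529.2 kip·in; bending f_b = M/S = 12 kip/in.
f_max = √(f_v² + f_b²) = √(3.287² + 12²) = 12.45 kip/in.
φr_n = 0.75 × 0.6 × 100 × (0.707 × 0.5) = 15.91 kip/in → adequate.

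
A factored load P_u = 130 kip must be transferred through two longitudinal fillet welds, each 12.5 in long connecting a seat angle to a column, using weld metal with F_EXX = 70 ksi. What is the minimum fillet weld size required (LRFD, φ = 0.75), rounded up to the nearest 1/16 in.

w = 1/4 in

Total weld length L = 25 in.
Required throat t_e = P_u / (φ × 0.6 F_EXX × L) = 130 / (0.75 × 0.6 × 70 × 25) = 0.1651 in.
Required leg w = t_e / 0.707 = 0.2335 in → use 1/4 in.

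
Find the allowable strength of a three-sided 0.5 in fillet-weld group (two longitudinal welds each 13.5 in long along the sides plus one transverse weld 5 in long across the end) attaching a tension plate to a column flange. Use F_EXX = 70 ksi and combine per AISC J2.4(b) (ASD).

R_n/Ω ≈ 238 kip

t_e = 0.707 × 0.5 = 0.3535 in.
R_nwl = 0.6 × 70 × 0.3535 × 27 = 400.9 kip (longitudinal, 2 welds).
R_nwt = 0.6 × 70 × 0.3535 × 5 = 74.23 kip (transverse, base value).
(i) R_nwl + R_nwt = 475.1 kip; (ii) 0.85 R_nwl + 1.5 R_nwt = 452.1 kip.
R_n = max = 475.1 kip [governs: (i)]; R_n/Ω = 237.6 kip.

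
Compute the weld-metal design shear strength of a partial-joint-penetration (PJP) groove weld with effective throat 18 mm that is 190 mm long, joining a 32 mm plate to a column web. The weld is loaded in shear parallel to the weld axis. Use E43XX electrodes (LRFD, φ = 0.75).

φR_n ≈ 662 kN

E43XX → F_EXX = 430 MPa.
Effective throat (given) t_e = 18 mm.
A_we = 18 × 190 = 3420 mm².
F_nw = 0.6 F_EXX = 258 MPa.
φR_n = 0.75 × 258 × 3420 × 10⁻³ = 661.8 kN.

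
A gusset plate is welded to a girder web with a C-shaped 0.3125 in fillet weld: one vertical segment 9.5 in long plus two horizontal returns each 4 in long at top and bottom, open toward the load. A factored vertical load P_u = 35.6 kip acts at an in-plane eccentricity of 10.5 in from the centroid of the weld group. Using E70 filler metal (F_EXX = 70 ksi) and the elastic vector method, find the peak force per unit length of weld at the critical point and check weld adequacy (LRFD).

Total weld length L_w = 17.5 in. Treat welds as unit-width lines.
Centroid: x̄ = 2×4×2 / 17.5 = 0.9143 in from the vertical weld.
Polar moment about centroid: J = I_x + I_y = [9.5³/12 + 2×4×4.75²] + [9.5×0.9143² + 2(4³/12 + 4×1.086²)] = 280 in³.
Direct shear f_v = P/L_w = 35.6 / 17.5 = 2.034 kip/in (vertical).
Torsion M = P·e = 35.6 × 10.5 = 373.8 kip·in.
Critical point at (x, y) = (3.086, 4.75) from centroid. f_tx = M·y/J = 6.342 kip/in; f_ty = M·x/J = 4.12 kip/in.
Resultant f_max = √[f_tx² + (f_v + f_ty)²] = √[6.342² + (2.034 + 4.12)²] = 8.837 kip/in.
Capacity per unit length: φr_n = 0.75 × 0.6 × 70 × (0.707 × 0.3125) = 6.96 kip/in.
8.837 > 6.96 → NOT adequate.

f_max ≈ 8.84 kip/in; NOT adequate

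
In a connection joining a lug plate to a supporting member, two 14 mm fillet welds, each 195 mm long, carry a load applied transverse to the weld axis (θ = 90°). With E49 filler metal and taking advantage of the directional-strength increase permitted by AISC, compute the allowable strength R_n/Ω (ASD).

E49XX → F_EXX = 490 MPa.
t_e = 0.707 × 14 = 9.898 mm; A_we = 9.898 × 390 = 3860 mm².
Directional factor: 1.0 + 0.5 sin^1.5(90°) = 1.5.
F_nw = 0.6 × 490 × 1.5 = 441 MPa.
R_n/Ω = (441 × 3860) / 2.0 × 10⁻³ = 851.2 kN.

R_n/Ω ≈ 851 kN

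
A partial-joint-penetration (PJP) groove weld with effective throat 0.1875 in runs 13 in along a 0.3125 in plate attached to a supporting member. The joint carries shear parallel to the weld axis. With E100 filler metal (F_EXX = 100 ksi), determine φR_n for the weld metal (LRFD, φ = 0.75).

φR_n ≈ 110 kips

Effective throat (given) t_e = 0.1875 in.
A_we = 0.1875 × 13 = 2.438 in².
F_nw = 0.6 F_EXX = 60 ksi.
φR_n = 0.75 × 60 × 2.438 = 109.7 kips.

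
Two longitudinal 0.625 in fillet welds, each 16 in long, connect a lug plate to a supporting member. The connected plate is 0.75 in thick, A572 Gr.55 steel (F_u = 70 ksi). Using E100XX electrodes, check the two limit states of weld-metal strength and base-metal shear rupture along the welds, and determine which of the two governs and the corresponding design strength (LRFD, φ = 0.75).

E100XX → F_EXX = 100 ksi.
t_e = 0.707 × 0.625 = 0.4419 in; L = 32 in.
Weld metal: φR_n = 0.75 × 0.6 × 100 × 0.4419 × 32 = 636.3 kip.
Base metal (shear rupture): φR_n = 0.75 × 0.6 × 70 × 0.75 × 32 = 756 kip.
Governing: weld metal.

φR_n ≈ 636 kip (weld metal governs)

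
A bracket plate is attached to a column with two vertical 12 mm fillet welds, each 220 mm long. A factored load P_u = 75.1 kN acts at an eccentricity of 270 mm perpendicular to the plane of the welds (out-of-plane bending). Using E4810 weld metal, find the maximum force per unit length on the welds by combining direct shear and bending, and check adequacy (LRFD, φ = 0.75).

E48XX → F_EXX = 480 MPa.
L_w = 2 × 220 = 440 mm; section modulus (unit throat) S = 2 × L²/6 = 16130 mm².
Direct shear f_v = P/L_w = 75.1×10³/440 = 170.7 N/mm.
Moment M = P × e = 75.1×10³ × 270 = 20277000 N·mm; bending f_b = M/S = 1257 N/mm.
f_max = √(f_v² + f_b²) = √(170.7² + 1257²) = 1268 N/mm.
φr_n = 0.75 × 0.6 × 480 × (0.707 × 12) = 1833 N/mm → adequate.

f_max ≈ 1270 N/mm; adequate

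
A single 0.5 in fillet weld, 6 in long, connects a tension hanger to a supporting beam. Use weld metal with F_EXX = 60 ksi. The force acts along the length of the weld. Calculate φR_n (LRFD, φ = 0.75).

φR_n ≈ 57.3 kips

Effective throat t_e = 0.707 × 0.5 = 0.3535 in.
Total length L = 6 in; A_we = 0.3535 × 6 = 2.121 in².
F_nw = 0.6 F_EXX = 0.6 × 60 = 36 ksi.
φR_n = 0.75 × 36 × 2.121 = 57.27 kips.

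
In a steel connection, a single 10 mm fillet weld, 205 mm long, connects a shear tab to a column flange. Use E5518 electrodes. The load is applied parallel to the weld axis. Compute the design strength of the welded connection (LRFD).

φR_n ≈ 359 kN

E55XX → F_EXX = 550 MPa.
Effective throat t_e = 0.707 × 10 = 7.07 mm.
Total length L = 205 mm; A_we = 7.07 × 205 = 1449 mm².
F_nw = 0.6 F_EXX = 0.6 × 550 = 330 MPa.
φR_n = 0.75 × 330 × 1449 × 10⁻³ = 358.7 kN.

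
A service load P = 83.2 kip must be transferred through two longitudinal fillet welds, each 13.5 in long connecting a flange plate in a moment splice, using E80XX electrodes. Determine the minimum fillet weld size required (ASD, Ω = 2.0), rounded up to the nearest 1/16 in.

w = 3/16 in

E80XX → F_EXX = 80 ksi.
Total weld length L = 27 in.
Required throat t_e = P × Ω / (0.6 F_EXX × L) = 83.2 × 2.0 / (0.6 × 80 × 27) = 0.1284 in.
Required leg w = t_e / 0.707 = 0.1816 in → use 3/16 in.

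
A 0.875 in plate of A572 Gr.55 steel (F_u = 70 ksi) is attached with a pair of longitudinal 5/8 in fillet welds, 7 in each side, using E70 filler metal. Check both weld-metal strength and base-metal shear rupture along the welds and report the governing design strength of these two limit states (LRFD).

φR_n ≈ 195 kip (weld metal governs)

E70XX → F_EXX = 70 ksi.
t_e = 0.707 × 0.625 = 0.4419 in; L = 14 in.
Weld metal: φR_n = 0.75 × 0.6 × 70 × 0.4419 × 14 = 194.9 kip.
Base metal (shear rupture): φR_n = 0.75 × 0.6 × 70 × 0.875 × 14 = 385.9 kip.
Governing: weld metal.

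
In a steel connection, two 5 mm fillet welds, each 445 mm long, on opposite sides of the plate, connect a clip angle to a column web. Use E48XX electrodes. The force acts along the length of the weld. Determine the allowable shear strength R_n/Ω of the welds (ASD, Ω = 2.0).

E48XX → F_EXX = 480 MPa.
Effective throat t_e = 0.707 × 5 = 3.535 mm.
Total length L = 890 mm; A_we = 3.535 × 890 = 3146 mm².
F_nw = 0.6 F_EXX = 0.6 × 480 = 288 MPa.
R_n = 288 × 3146 × 10⁻³ = 906.1 kN; R_n/Ω = 906.1/2.0 = 453 kN.

R_n/Ω ≈ 453 kN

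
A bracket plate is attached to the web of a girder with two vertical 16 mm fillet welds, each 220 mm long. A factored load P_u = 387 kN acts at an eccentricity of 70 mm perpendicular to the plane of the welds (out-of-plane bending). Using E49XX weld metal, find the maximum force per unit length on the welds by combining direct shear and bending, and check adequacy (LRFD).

f_max ≈ 1900 N/mm; adequate

E49XX → F_EXX = 490 MPa.
L_w = 2 × 220 = 440 mm; section modulus (unit throat) S = 2 × L²/6 = 16130 mm².
Direct shear f_v = P/L_w = 387×10³/440 = 879.5 N/mm.
Moment M = P × e = 387×10³ × 70 = 27090000 N·mm; bending f_b = M/S = 1679 N/mm.
f_max = √(f_v² + f_b²) = √(879.5² + 1679²) = 1896 N/mm.
φr_n = 0.75 × 0.6 × 490 × (0.707 × 16) = 2494 N/mm → adequate.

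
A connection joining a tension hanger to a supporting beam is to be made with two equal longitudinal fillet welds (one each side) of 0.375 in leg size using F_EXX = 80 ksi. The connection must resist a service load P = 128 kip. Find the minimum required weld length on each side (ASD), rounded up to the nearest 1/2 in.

L = 10.5 in on each side

Throat t_e = 0.707 × 0.375 = 0.2651 in.
r_n/Ω = (0.6 × 80 × 0.2651) / 2.0 = 6.363 kip/in.
L_req = P / (r_n/Ω) = 128 / 6.363 = 20.12 in total.
Per side: 20.12 / 2 = 10.06 in.
Round up → use L = 10.5 in on each side.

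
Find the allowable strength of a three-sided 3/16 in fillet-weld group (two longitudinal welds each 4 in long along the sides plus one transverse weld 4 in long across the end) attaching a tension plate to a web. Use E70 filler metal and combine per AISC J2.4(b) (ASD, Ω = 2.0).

E70XX → F_EXX = 70 ksi.
t_e = 0.707 × 0.1875 = 0.1326 in.
R_nwl = 0.6 × 70 × 0.1326 × 8 = 44.54 kips (longitudinal, 2 welds).
R_nwt = 0.6 × 70 × 0.1326 × 4 = 22.27 kips (transverse, base value).
(i) R_nwl + R_nwt = 66.81 kips; (ii) 0.85 R_nwl + 1.5 R_nwt = 71.27 kips.
R_n = max = 71.27 kips [governs: (ii)]; R_n/Ω = 35.63 kips.

R_n/Ω ≈ 35.6 kips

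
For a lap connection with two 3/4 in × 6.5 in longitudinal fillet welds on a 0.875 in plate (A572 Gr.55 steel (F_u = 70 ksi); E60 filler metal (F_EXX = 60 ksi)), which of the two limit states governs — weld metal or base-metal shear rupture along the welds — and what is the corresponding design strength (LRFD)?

φR_n ≈ 186 kip (weld metal governs)

t_e = 0.707 × 0.75 = 0.5302 in; L = 13 in.
Weld metal: φR_n = 0.75 × 0.6 × 60 × 0.5302 × 13 = 186.1 kip.
Base metal (shear rupture): φR_n = 0.75 × 0.6 × 70 × 0.875 × 13 = 358.3 kip.
Governing: weld metal.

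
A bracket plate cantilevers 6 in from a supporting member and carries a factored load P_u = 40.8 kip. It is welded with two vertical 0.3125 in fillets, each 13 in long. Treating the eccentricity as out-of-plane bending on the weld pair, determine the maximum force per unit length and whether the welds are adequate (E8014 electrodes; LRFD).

f_max ≈ 4.62 kip/in; adequate

E80XX → F_EXX = 80 ksi.
L_w = 2 × 13 = 26 in; section modulus (unit throat) S = 2 × L²/6 = 56.33 in².
Direct shear f_v = P/L_w = 40.8/26 = 1.569 kip/in.
Moment M = P × e = 40.8 × 6 = 244.8 kip·in; bending f_b = M/S = 4.346 kip/in.
f_max = √(f_v² + f_b²) = √(1.569² + 4.346²) = 4.62 kip/in.
φr_n = 0.75 × 0.6 × 80 × (0.707 × 0.3125) = 7.954 kip/in → adequate.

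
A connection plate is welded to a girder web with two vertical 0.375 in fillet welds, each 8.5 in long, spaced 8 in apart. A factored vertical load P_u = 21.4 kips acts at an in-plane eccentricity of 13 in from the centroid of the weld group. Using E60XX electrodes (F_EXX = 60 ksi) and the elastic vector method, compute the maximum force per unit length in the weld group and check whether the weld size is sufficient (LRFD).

f_max ≈ 5.28 kip/in; adequate

Total weld length L_w = 17 in. Treat welds as unit-width lines.
Polar moment about centroid: J = 2[d³/12 + d(b/2)²] = 2[8.5³/12 + 8.5×4²] = 374.4 in³.
Direct shear f_v = P/L_w = 21.4 / 17 = 1.259 kip/in (vertical).
Torsion M = P·e = 21.4 × 13 = 278.2 kip·in.
Critical point at (x, y) = (4, 4.25) from centroid. f_tx = M·y/J = 3.158 kip/in; f_ty = M·x/J = 2.973 kip/in.
Resultant f_max = √[f_tx² + (f_v + f_ty)²] = √[3.158² + (1.259 + 2.973)²] = 5.28 kip/in.
Capacity per unit length: φr_n = 0.75 × 0.6 × 60 × (0.707 × 0.375) = 7.158 kip/in.
5.28 ≤ 7.158 → adequate.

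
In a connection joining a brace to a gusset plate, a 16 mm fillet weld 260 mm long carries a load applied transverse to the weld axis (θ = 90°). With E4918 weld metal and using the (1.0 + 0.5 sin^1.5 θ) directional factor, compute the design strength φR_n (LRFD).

φR_n ≈ 973 kN

E49XX → F_EXX = 490 MPa.
t_e = 0.707 × 16 = 11.31 mm; A_we = 11.31 × 260 = 2941 mm².
Directional factor: 1.0 + 0.5 sin^1.5(90°) = 1.5.
F_nw = 0.6 × 490 × 1.5 = 441 MPa.
φR_n = 0.75 × 441 × 2941 × 10⁻³ = 972.8 kN.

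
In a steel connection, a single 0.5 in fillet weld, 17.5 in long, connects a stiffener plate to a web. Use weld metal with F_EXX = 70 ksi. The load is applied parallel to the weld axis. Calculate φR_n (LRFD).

Effective throat t_e = 0.707 × 0.5 = 0.3535 in.
Total length L = 17.5 in; A_we = 0.3535 × 17.5 = 6.186 in².
F_nw = 0.6 F_EXX = 0.6 × 70 = 42 ksi.
φR_n = 0.75 × 42 × 6.186 = 194.9 kip.

φR_n ≈ 195 kip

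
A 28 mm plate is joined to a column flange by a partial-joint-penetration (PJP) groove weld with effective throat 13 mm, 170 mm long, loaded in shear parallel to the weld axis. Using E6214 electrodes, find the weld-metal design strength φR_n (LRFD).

φR_n ≈ 617 kN

E62XX → F_EXX = 620 MPa.
Effective throat (given) t_e = 13 mm.
A_we = 13 × 170 = 2210 mm².
F_nw = 0.6 F_EXX = 372 MPa.
φR_n = 0.75 × 372 × 2210 × 10⁻³ = 616.6 kN.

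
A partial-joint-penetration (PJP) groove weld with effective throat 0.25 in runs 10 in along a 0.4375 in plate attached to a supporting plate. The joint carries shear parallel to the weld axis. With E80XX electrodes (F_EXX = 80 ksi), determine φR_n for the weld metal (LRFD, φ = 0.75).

φR_n ≈ 90 kip

Effective throat (given) t_e = 0.25 in.
A_we = 0.25 × 10 = 2.5 in².
F_nw = 0.6 F_EXX = 48 ksi.
φR_n = 0.75 × 48 × 2.5 = 90 kip.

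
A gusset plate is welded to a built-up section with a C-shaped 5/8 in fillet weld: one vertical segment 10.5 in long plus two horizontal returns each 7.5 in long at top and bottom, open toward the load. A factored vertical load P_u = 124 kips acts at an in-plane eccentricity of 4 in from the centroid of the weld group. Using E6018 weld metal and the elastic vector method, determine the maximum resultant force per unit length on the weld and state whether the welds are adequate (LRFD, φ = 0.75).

E60XX → F_EXX = 60 ksi.
Total weld length L_w = 25.5 in. Treat welds as unit-width lines.
Centroid: x̄ = 2×7.5×3.75 / 25.5 = 2.206 in from the vertical weld.
Polar moment about centroid: J = I_x + I_y = [10.5³/12 + 2×7.5×5.25²] + [10.5×2.206² + 2(7.5³/12 + 7.5×1.544²)] = 667.1 in³.
Direct shear f_v = P/L_w = 124 / 25.5 = 4.863 kip/in (vertical).
Torsion M = P·e = 124 × 4 = 496 kip·in.
Critical point at (x, y) = (5.294, 5.25) from centroid. f_tx = M·y/J = 3.904 kip/in; f_ty = M·x/J = 3.936 kip/in.
Resultant f_max = √[f_tx² + (f_v + f_ty)²] = √[3.904² + (4.863 + 3.936)²] = 9.626 kip/in.
Capacity per unit length: φr_n = 0.75 × 0.6 × 60 × (0.707 × 0.625) = 11.93 kip/in.
9.626 ≤ 11.93 → adequate.

f_max ≈ 9.63 kip/in; adequate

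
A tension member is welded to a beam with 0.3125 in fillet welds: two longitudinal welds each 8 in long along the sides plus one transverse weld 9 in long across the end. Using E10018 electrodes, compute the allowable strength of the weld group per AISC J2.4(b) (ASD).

R_n/Ω ≈ 180 kip

E100XX → F_EXX = 100 ksi.
t_e = 0.707 × 0.3125 = 0.2209 in.
R_nwl = 0.6 × 100 × 0.2209 × 16 = 212.1 kip (longitudinal, 2 welds).
R_nwt = 0.6 × 100 × 0.2209 × 9 = 119.3 kip (transverse, base value).
(i) R_nwl + R_nwt = 331.4 kip; (ii) 0.85 R_nwl + 1.5 R_nwt = 359.2 kip.
R_n = max = 359.2 kip [governs: (ii)]; R_n/Ω = 179.6 kip.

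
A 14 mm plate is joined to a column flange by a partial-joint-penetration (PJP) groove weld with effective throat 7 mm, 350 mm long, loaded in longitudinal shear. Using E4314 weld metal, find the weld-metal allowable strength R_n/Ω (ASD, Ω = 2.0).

E43XX → F_EXX = 430 MPa.
Effective throat (given) t_e = 7 mm.
A_we = 7 × 350 = 2450 mm².
F_nw = 0.6 F_EXX = 258 MPa.
R_n/Ω = (258 × 2450) / 2.0 × 10⁻³ = 316.1 kN.

R_n/Ω ≈ 316 kN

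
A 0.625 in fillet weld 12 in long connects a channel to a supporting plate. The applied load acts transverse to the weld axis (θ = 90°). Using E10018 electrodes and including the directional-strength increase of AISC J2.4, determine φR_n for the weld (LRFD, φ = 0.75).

φR_n ≈ 358 kips

E100XX → F_EXX = 100 ksi.
t_e = 0.707 × 0.625 = 0.4419 in; A_we = 0.4419 × 12 = 5.302 in².
Directional factor: 1.0 + 0.5 sin^1.5(90°) = 1.5.
F_nw = 0.6 × 100 × 1.5 = 90 ksi.
φR_n = 0.75 × 90 × 5.302 = 357.9 kips.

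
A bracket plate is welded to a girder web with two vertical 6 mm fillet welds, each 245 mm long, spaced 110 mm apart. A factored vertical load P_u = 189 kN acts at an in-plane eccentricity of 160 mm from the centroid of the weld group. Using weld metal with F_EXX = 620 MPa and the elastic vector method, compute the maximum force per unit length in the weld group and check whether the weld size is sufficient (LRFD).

f_max ≈ 1240 N/mm; NOT adequate

Total weld length L_w = 490 mm. Treat welds as unit-width lines.
Polar moment about centroid: J = 2[d³/12 + d(b/2)²] = 2[245³/12 + 245×55²] = 3933000 mm³.
Direct shear f_v = P/L_w = 189×10³ / 490 = 385.7 N/mm (vertical).
Torsion M = P·e = 189×10³ × 160 = 30240000 N·mm.
Critical point at (x, y) = (55, 122.5) from centroid. f_tx = M·y/J = 941.8 N/mm; f_ty = M·x/J = 422.9 N/mm.
Resultant f_max = √[f_tx² + (f_v + f_ty)²] = √[941.8² + (385.7 + 422.9)²] = 1241 N/mm.
Capacity per unit length: φr_n = 0.75 × 0.6 × 620 × (0.707 × 6) = 1184 N/mm.
1241 > 1184 → NOT adequate.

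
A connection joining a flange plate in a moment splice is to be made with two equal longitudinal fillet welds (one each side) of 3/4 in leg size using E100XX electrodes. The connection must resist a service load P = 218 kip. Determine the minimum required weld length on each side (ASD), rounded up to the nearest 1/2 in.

E100XX → F_EXX = 100 ksi.
Throat t_e = 0.707 × 0.75 = 0.5302 in.
r_n/Ω = (0.6 × 100 × 0.5302) / 2.0 = 15.91 kip/in.
L_req = P / (r_n/Ω) = 218 / 15.91 = 13.7 in total.
Per side: 13.7 / 2 = 6.852 in.
Round up → use L = 7 in on each side.

L = 7 in on each side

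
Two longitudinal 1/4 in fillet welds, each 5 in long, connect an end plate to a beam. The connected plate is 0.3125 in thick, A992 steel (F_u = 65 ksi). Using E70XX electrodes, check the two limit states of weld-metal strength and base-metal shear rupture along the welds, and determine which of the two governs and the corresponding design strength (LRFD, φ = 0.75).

φR_n ≈ 55.7 kip (weld metal governs)

E70XX → F_EXX = 70 ksi.
t_e = 0.707 × 0.25 = 0.1767 in; L = 10 in.
Weld metal: φR_n = 0.75 × 0.6 × 70 × 0.1767 × 10 = 55.68 kip.
Base metal (shear rupture): φR_n = 0.75 × 0.6 × 65 × 0.3125 × 10 = 91.41 kip.
Governing: weld metal.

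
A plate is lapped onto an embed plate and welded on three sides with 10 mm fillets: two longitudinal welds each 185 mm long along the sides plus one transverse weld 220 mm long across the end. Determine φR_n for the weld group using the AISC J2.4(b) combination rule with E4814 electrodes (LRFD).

φR_n ≈ 984 kN

E48XX → F_EXX = 480 MPa.
t_e = 0.707 × 10 = 7.07 mm.
R_nwl = 0.6 × 480 × 7.07 × 370 × 10⁻³ = 753.4 kN (longitudinal, 2 welds).
R_nwt = 0.6 × 480 × 7.07 × 220 × 10⁻³ = 448 kN (transverse, base value).
(i) R_nwl + R_nwt = 1201 kN; (ii) 0.85 R_nwl + 1.5 R_nwt = 1312 kN.
R_n = max = 1312 kN [governs: (ii)]; φR_n = 984.2 kN.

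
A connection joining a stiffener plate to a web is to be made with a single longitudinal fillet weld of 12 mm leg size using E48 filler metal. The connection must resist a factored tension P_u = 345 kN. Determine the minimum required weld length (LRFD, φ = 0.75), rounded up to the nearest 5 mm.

E48XX → F_EXX = 480 MPa.
Throat t_e = 0.707 × 12 = 8.484 mm.
φr_n = 0.75 × 0.6 × 480 × 8.484 × 10⁻³ = 1.833 kN/mm.
L_req = P_u / φr_n = 345 / 1.833 = 188.3 mm total.
Round up → use L = 190 mm.

L = 190 mm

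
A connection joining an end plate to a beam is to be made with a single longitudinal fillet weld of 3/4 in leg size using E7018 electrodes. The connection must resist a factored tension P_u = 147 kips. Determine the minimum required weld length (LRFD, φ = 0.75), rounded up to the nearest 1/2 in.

E70XX → F_EXX = 70 ksi.
Throat t_e = 0.707 × 0.75 = 0.5302 in.
φr_n = 0.75 × 0.6 × 70 × 0.5302 = 16.7 kips/in.
L_req = P_u / φr_n = 147 / 16.7 = 8.801 in total.
Round up → use L = 9 in.

L = 9 in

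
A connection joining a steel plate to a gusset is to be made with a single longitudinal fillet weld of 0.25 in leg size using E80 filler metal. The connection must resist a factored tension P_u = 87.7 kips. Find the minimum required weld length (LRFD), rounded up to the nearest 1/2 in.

E80XX → F_EXX = 80 ksi.
Throat t_e = 0.707 × 0.25 = 0.1767 in.
φr_n = 0.75 × 0.6 × 80 × 0.1767 = 6.363 kips/in.
L_req = P_u / φr_n = 87.7 / 6.363 = 13.78 in total.
Round up → use L = 14 in.

L = 14 in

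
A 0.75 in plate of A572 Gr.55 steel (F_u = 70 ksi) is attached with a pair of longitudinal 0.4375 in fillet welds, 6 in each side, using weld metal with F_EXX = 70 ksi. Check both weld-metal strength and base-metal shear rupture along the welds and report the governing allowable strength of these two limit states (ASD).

R_n/Ω ≈ 77.9 kips (weld metal governs)

t_e = 0.707 × 0.4375 = 0.3093 in; L = 12 in.
Weld metal: R_n/Ω = (1/2.0) × 0.6 × 70 × 0.3093 × 12 = 77.95 kips.
Base metal (shear rupture): R_n/Ω = (1/2.0) × 0.6 × 70 × 0.75 × 12 = 189 kips.
Governing: weld metal.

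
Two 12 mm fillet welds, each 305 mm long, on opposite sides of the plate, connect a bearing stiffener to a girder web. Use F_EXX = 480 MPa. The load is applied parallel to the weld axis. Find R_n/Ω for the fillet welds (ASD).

R_n/Ω ≈ 745 kN

Effective throat t_e = 0.707 × 12 = 8.484 mm.
Total length L = 610 mm; A_we = 8.484 × 610 = 5175 mm².
F_nw = 0.6 F_EXX = 0.6 × 480 = 288 MPa.
R_n = 288 × 5175 × 10⁻³ = 1490 kN; R_n/Ω = 1490/2.0 = 745.2 kN.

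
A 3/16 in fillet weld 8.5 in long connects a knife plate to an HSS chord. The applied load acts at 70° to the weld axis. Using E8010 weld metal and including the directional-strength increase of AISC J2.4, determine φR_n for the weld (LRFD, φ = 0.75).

φR_n ≈ 59 kip

E80XX → F_EXX = 80 ksi.
t_e = 0.707 × 0.1875 = 0.1326 in; A_we = 0.1326 × 8.5 = 1.127 in².
Directional factor: 1.0 + 0.5 sin^1.5(70°) = 1.455.
F_nw = 0.6 × 80 × 1.455 = 69.86 ksi.
φR_n = 0.75 × 69.86 × 1.127 = 59.04 kip.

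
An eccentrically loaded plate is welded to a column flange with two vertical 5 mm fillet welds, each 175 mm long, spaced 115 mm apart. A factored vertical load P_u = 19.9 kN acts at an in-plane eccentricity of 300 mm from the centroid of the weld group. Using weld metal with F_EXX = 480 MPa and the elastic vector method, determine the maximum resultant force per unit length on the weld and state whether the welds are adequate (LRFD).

f_max ≈ 339 N/mm; adequate

Total weld length L_w = 350 mm. Treat welds as unit-width lines.
Polar moment about centroid: J = 2[d³/12 + d(b/2)²] = 2[175³/12 + 175×57.5²] = 2050000 mm³.
Direct shear f_v = P/L_w = 19.9×10³ / 350 = 56.86 N/mm (vertical).
Torsion M = P·e = 19.9×10³ × 300 = 5970000 N·mm.
Critical point at (x, y) = (57.5, 87.5) from centroid. f_tx = M·y/J = 254.8 N/mm; f_ty = M·x/J = 167.4 N/mm.
Resultant f_max = √[f_tx² + (f_v + f_ty)²] = √[254.8² + (56.86 + 167.4)²] = 339.4 N/mm.
Capacity per unit length: φr_n = 0.75 × 0.6 × 480 × (0.707 × 5) = 763.6 N/mm.
339.4 ≤ 763.6 → adequate.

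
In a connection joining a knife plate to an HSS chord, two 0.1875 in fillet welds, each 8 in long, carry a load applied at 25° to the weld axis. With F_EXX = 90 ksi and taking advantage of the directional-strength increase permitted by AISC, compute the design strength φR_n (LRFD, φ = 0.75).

t_e = 0.707 × 0.1875 = 0.1326 in; A_we = 0.1326 × 16 = 2.121 in².
Directional factor: 1.0 + 0.5 sin^1.5(25°) = 1.137.
F_nw = 0.6 × 90 × 1.137 = 61.42 ksi.
φR_n = 0.75 × 61.42 × 2.121 = 97.7 kips.

φR_n ≈ 97.7 kips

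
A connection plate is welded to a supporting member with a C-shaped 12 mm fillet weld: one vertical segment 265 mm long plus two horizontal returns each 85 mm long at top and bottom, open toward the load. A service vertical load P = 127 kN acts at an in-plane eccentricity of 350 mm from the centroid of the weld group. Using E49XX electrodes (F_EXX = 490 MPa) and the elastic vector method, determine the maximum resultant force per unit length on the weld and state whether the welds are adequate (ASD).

Total weld length L_w = 435 mm. Treat welds as unit-width lines.
Centroid: x̄ = 2×85×42.5 / 435 = 16.61 mm from the vertical weld.
Polar moment about centroid: J = I_x + I_y = [265³/12 + 2×85×132.5²] + [265×16.61² + 2(85³/12 + 85×25.89²)] = 4825000 mm³.
Direct shear f_v = P/L_w = 127×10³ / 435 = 292 N/mm (vertical).
Torsion M = P·e = 127×10³ × 350 = 44450000 N·mm.
Critical point at (x, y) = (68.39, 132.5) from centroid. f_tx = M·y/J = 1221 N/mm; f_ty = M·x/J = 630.1 N/mm.
Resultant f_max = √[f_tx² + (f_v + f_ty)²] = √[1221² + (292 + 630.1)²] = 1530 N/mm.
Capacity per unit length: r_n/Ω = (1/2.0) × 0.6 × 490 × (0.707 × 12) = 1247 N/mm.
1530 > 1247 → NOT adequate.

f_max ≈ 1530 N/mm; NOT adequate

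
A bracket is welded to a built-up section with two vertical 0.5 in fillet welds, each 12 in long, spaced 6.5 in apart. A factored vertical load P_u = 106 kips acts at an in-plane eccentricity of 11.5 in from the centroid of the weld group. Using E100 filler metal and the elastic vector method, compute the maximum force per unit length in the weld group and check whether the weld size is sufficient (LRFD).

f_max ≈ 17.9 kip/in; NOT adequate

E100XX → F_EXX = 100 ksi.
Total weld length L_w = 24 in. Treat welds as unit-width lines.
Polar moment about centroid: J = 2[d³/12 + d(b/2)²] = 2[12³/12 + 12×3.25²] = 541.5 in³.
Direct shear f_v = P/L_w = 106 / 24 = 4.417 kip/in (vertical).
Torsion M = P·e = 106 × 11.5 = 1219 kip·in.
Critical point at (x, y) = (3.25, 6) from centroid. f_tx = M·y/J = 13.51 kip/in; f_ty = M·x/J = 7.316 kip/in.
Resultant f_max = √[f_tx² + (f_v + f_ty)²] = √[13.51² + (4.417 + 7.316)²] = 17.89 kip/in.
Capacity per unit length: φr_n = 0.75 × 0.6 × 100 × (0.707 × 0.5) = 15.91 kip/in.
17.89 > 15.91 → NOT adequate.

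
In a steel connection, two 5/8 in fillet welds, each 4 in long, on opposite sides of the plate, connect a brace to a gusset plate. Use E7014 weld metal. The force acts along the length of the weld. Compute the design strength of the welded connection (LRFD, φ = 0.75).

φR_n ≈ 111 kip

E70XX → F_EXX = 70 ksi.
Effective throat t_e = 0.707 × 0.625 = 0.4419 in.
Total length L = 8 in; A_we = 0.4419 × 8 = 3.535 in².
F_nw = 0.6 F_EXX = 0.6 × 70 = 42 ksi.
φR_n = 0.75 × 42 × 3.535 = 111.4 kip.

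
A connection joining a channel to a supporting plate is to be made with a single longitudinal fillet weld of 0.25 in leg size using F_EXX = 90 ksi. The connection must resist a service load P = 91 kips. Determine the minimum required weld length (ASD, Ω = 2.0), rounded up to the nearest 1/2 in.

L = 19.5 in

Throat t_e = 0.707 × 0.25 = 0.1767 in.
r_n/Ω = (0.6 × 90 × 0.1767) / 2.0 = 4.772 kip/in.
L_req = P / (r_n/Ω) = 91 / 4.772 = 19.07 in total.
Round up → use L = 19.5 in.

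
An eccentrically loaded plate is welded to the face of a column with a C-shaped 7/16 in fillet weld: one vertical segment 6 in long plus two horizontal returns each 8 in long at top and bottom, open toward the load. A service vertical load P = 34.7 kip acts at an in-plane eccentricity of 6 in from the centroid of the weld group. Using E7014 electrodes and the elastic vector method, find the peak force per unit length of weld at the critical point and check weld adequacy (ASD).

E70XX → F_EXX = 70 ksi.
Total weld length L_w = 22 in. Treat welds as unit-width lines.
Centroid: x̄ = 2×8×4 / 22 = 2.909 in from the vertical weld.
Polar moment about centroid: J = I_x + I_y = [6³/12 + 2×8×3²] + [6×2.909² + 2(8³/12 + 8×1.091²)] = 317.2 in³.
Direct shear f_v = P/L_w = 34.7 / 22 = 1.577 kip/in (vertical).
Torsion M = P·e = 34.7 × 6 = 208.2 kip·in.
Critical point at (x, y) = (5.091, 3) from centroid. f_tx = M·y/J = 1.969 kip/in; f_ty = M·x/J = 3.342 kip/in.
Resultant f_max = √[f_tx² + (f_v + f_ty)²] = √[1.969² + (1.577 + 3.342)²] = 5.299 kip/in.
Capacity per unit length: r_n/Ω = (1/2.0) × 0.6 × 70 × (0.707 × 0.4375) = 6.496 kip/in.
5.299 ≤ 6.496 → adequate.

f_max ≈ 5.3 kip/in; adequate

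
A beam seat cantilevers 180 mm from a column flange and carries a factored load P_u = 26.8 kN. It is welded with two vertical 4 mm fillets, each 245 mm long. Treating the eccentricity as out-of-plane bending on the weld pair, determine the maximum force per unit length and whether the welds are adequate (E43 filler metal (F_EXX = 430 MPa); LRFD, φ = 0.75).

f_max ≈ 247 N/mm; adequate

L_w = 2 × 245 = 490 mm; section modulus (unit throat) S = 2 × L²/6 = 20010 mm².
Direct shear f_v = P/L_w = 26.8×10³/490 = 54.69 N/mm.
Moment M = P × e = 26.8×10³ × 180 = 4824000 N·mm; bending f_b = M/S = 241.1 N/mm.
f_max = √(f_v² + f_b²) = √(54.69² + 241.1²) = 247.2 N/mm.
φr_n = 0.75 × 0.6 × 430 × (0.707 × 4) = 547.2 N/mm → adequate.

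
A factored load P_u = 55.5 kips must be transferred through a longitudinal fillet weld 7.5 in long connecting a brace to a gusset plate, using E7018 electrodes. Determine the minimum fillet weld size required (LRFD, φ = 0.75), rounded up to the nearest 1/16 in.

E70XX → F_EXX = 70 ksi.
Total weld length L = 7.5 in.
Required throat t_e = P_u / (φ × 0.6 F_EXX × L) = 55.5 / (0.75 × 0.6 × 70 × 7.5) = 0.2349 in.
Required leg w = t_e / 0.707 = 0.3323 in → use 3/8 in.

w = 3/8 in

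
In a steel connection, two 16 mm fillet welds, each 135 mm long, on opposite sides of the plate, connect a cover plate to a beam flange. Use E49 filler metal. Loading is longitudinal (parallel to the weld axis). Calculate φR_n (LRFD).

E49XX → F_EXX = 490 MPa.
Effective throat t_e = 0.707 × 16 = 11.31 mm.
Total length L = 270 mm; A_we = 11.31 × 270 = 3054 mm².
F_nw = 0.6 F_EXX = 0.6 × 490 = 294 MPa.
φR_n = 0.75 × 294 × 3054 × 10⁻³ = 673.5 kN.

φR_n ≈ 673 kN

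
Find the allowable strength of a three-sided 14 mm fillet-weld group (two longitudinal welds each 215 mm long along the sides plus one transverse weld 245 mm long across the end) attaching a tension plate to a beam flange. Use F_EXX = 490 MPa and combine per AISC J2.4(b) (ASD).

t_e = 0.707 × 14 = 9.898 mm.
R_nwl = 0.6 × 490 × 9.898 × 430 × 10⁻³ = 1251 kN (longitudinal, 2 welds).
R_nwt = 0.6 × 490 × 9.898 × 245 × 10⁻³ = 713 kN (transverse, base value).
(i) R_nwl + R_nwt = 1964 kN; (ii) 0.85 R_nwl + 1.5 R_nwt = 2133 kN.
R_n = max = 2133 kN [governs: (ii)]; R_n/Ω = 1067 kN.

R_n/Ω ≈ 1070 kN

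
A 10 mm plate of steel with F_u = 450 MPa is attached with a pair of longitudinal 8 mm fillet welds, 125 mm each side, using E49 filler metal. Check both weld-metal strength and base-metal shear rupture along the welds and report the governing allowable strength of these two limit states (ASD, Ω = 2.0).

E49XX → F_EXX = 490 MPa.
t_e = 0.707 × 8 = 5.656 mm; L = 250 mm.
Weld metal: R_n/Ω = (1/2.0) × 0.6 × 490 × 5.656 × 250 × 10⁻³ = 207.9 kN.
Base metal (shear rupture): R_n/Ω = (1/2.0) × 0.6 × 450 × 10 × 250 × 10⁻³ = 337.5 kN.
Governing: weld metal.

R_n/Ω ≈ 208 kN (weld metal governs)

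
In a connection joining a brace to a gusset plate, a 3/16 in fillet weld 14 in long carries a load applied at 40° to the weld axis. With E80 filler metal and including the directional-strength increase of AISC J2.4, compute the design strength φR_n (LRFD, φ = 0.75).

φR_n ≈ 84 kips

E80XX → F_EXX = 80 ksi.
t_e = 0.707 × 0.1875 = 0.1326 in; A_we = 0.1326 × 14 = 1.856 in².
Directional factor: 1.0 + 0.5 sin^1.5(40°) = 1.258.
F_nw = 0.6 × 80 × 1.258 = 60.37 ksi.
φR_n = 0.75 × 60.37 × 1.856 = 84.03 kips.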